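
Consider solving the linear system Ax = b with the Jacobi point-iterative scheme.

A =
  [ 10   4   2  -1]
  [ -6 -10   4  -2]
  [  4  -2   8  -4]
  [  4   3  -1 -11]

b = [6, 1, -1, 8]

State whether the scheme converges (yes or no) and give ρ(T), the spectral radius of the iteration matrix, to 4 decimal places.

yes, ρ = 0.7609

Split A = D + L + U, D = diag(10, -10, 8, -11).
Jacobi: T = -D⁻¹(L+U), T[3,2] = -(-1)/(-11) = -0.0909; T[3,3] = 0.
  T[0,:] = [+0.0000 -0.4000 -0.2000 +0.1000]
  T[1,:] = [-0.6000 +0.0000 +0.4000 -0.2000]
  T[2,:] = [-0.5000 +0.2500 +0.0000 +0.5000]
  T[3,:] = [+0.3636 +0.2727 -0.0909 +0.0000]
|eigenvalues of T|: 0.7609, 0.4313, 0.4313, 0.0225.
spectral radius ρ = 0.7609; 0.7609 < 1, so it converges for any x₀.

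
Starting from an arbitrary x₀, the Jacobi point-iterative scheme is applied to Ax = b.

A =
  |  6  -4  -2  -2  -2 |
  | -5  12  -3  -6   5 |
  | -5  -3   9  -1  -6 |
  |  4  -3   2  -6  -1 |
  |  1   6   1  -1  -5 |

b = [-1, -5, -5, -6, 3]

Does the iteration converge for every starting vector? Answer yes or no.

A = D + L + U where D = diag(6, 12, 9, -6, -5).
T_J = -D⁻¹(L+U): T[1,4] = -(5)/(12) = -0.4167; T[1,1] = 0.
  T[0,:] = [+0.0000  +0.6667  +0.3333  +0.3333  +0.3333]
  T[1,:] = [+0.4167  +0.0000  +0.2500  +0.5000  -0.4167]
  T[2,:] = [+0.5556  +0.3333  +0.0000  +0.1111  +0.6667]
  T[3,:] = [+0.6667  -0.5000  +0.3333  +0.0000  -0.1667]
  T[4,:] = [+0.2000  +1.2000  +0.2000  -0.2000  +0.0000]
moduli |λ_i(T)| = 1.1827, 0.8409, 0.8409, 0.6432, 0.3999.
spectral radius ρ = 1.1827; 1.1827 > 1, so it fails to converge.

no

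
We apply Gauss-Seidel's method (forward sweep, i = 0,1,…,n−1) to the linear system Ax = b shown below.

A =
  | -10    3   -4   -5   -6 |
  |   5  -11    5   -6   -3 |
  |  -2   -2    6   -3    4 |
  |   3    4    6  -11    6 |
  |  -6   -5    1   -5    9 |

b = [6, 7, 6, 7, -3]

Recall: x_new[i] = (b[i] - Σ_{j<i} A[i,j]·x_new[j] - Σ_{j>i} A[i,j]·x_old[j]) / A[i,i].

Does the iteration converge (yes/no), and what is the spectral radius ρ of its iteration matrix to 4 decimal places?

no, ρ = 1.1325

Write A = D+L+U with D = diag(-10, -11, 6, -11, 9).
GS T = -(D+L)⁻¹U: row 0 first, T[0,1] = -(3)/(-10) = +0.3000; later rows by forward substitution.
  T[0,:] = [+0.0000, +0.3000, -0.4000, -0.5000, -0.6000]
  T[1,:] = [+0.0000, +0.1364, +0.2727, -0.7727, -0.5455]
  T[2,:] = [+0.0000, +0.1455, -0.0424, +0.0758, -1.0485]
  T[3,:] = [+0.0000, +0.2107, -0.0331, -0.3760, -0.3884]
  T[4,:] = [+0.0000, +0.3767, -0.1288, -0.9800, -0.8023]
|eigenvalues of T|: 1.1325, 0.3100, 0.3100, 0.2278, 0.0000.
ρ(T) = max|λ| = 1.1325; 1.1325 > 1, so it fails to converge.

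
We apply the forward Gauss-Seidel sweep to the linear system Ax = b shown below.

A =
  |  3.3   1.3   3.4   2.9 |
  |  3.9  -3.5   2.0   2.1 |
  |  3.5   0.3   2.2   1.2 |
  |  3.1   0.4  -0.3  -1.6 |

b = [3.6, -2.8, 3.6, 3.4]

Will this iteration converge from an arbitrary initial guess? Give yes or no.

Let D = diag(3.3, -3.5, 2.2, -1.6); L, U the strict triangles.
Gauss-Seidel: T = -(D+L)⁻¹U, row 0 first, T[0,3] = -(2.9)/(3.3) = -0.8788; later rows by forward substitution.
  T[0,:] = [+0.0000  -0.3939  -1.0303  -0.8788]
  T[1,:] = [+0.0000  -0.4390  -0.5766  -0.3792]
  T[2,:] = [+0.0000  +0.6866  +1.7177  +0.9043]
  T[3,:] = [+0.0000  -1.0017  -2.4624  -1.9670]
|λ(T)| sorted: 1.3268, 0.8496, 0.2110, 0.0000.
ρ(T) = max|λ| = 1.3268; 1.3268 > 1 ⇒ diverges.

no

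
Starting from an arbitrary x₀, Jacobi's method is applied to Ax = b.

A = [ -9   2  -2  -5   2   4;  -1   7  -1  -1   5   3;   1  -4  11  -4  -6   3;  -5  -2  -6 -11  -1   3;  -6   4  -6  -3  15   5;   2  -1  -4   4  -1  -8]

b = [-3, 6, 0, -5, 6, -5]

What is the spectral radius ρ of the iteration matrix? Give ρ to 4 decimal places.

1.1324

Split A = D + L + U, D = diag(-9, 7, 11, -11, 15, -8).
T_J = -D⁻¹(L+U): T[1,3] = -(-1)/(7) = +0.1429; T[1,1] = 0.
  T[0,:] = [+0.0000  +0.2222  -0.2222  -0.5556  +0.2222  +0.4444]
  T[1,:] = [+0.1429  +0.0000  +0.1429  +0.1429  -0.7143  -0.4286]
  T[2,:] = [-0.0909  +0.3636  +0.0000  +0.3636  +0.5455  -0.2727]
  T[3,:] = [-0.4545  -0.1818  -0.5455  +0.0000  -0.0909  +0.2727]
  T[4,:] = [+0.4000  -0.2667  +0.4000  +0.2000  +0.0000  -0.3333]
  T[5,:] = [+0.2500  -0.1250  -0.5000  +0.5000  -0.1250  +0.0000]
|roots of det(T-λI)|: 1.1324, 0.6514, 0.5013, 0.5013, 0.3456, 0.3456.
ρ = 1.1324; 1.1324 > 1 ⇒ diverges.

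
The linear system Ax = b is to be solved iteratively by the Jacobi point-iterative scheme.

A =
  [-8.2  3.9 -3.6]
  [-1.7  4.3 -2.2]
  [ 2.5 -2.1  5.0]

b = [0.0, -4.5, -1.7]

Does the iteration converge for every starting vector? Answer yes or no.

yes

Split A = D + L + U, D = diag(-8.2, 4.3, 5).
T_J = -D⁻¹(L+U): T[0,2] = -(-3.6)/(-8.2) = -0.4390; T[0,0] = 0.
  T[0,:] = [+0.0000  +0.4756  -0.4390]
  T[1,:] = [+0.3953  +0.0000  +0.5116]
  T[2,:] = [-0.5000  +0.4200  +0.0000]
moduli |λ_i(T)| = 0.9140, 0.4614, 0.4614.
ρ = 0.9140; 0.9140 < 1 ⇒ converges.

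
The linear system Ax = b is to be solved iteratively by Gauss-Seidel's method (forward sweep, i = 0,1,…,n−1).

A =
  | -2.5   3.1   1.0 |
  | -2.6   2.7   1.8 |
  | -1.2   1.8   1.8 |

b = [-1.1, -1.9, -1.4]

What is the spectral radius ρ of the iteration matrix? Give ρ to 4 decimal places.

1.3269

Let D = diag(-2.5, 2.7, 1.8); L, U the strict triangles.
Gauss-Seidel: T = -(D+L)⁻¹U, row 0 first, T[0,1] = -(3.1)/(-2.5) = +1.2400; later rows by forward substitution.
  T[0,:] = [+0.0000  +1.2400  +0.4000]
  T[1,:] = [+0.0000  +1.1941  -0.2815]
  T[2,:] = [+0.0000  -0.3674  +0.5481]
moduli |λ_i(T)| = 1.3269, 0.4153, 0.0000.
ρ(T) = max|λ| = 1.3269; 1.3269 > 1 ⇒ diverges.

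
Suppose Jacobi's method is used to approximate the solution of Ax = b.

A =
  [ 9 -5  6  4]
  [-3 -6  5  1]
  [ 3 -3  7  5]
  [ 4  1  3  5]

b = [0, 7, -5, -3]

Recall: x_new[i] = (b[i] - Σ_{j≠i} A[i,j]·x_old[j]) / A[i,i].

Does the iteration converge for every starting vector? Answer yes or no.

no

Write A = D+L+U with D = diag(9, -6, 7, 5).
T_J = -D⁻¹(L+U): T[2,1] = -(-3)/(7) = +0.4286; T[2,2] = 0.
  T[0,:] = [+0.0000, +0.5556, -0.6667, -0.4444]
  T[1,:] = [-0.5000, +0.0000, +0.8333, +0.1667]
  T[2,:] = [-0.4286, +0.4286, +0.0000, -0.7143]
  T[3,:] = [-0.8000, -0.2000, -0.6000, +0.0000]
eigenvalue magnitudes: 1.3161, 0.9005, 0.4919, 0.4919.
ρ(T) = max|λ| = 1.3161; 1.3161 > 1: divergent.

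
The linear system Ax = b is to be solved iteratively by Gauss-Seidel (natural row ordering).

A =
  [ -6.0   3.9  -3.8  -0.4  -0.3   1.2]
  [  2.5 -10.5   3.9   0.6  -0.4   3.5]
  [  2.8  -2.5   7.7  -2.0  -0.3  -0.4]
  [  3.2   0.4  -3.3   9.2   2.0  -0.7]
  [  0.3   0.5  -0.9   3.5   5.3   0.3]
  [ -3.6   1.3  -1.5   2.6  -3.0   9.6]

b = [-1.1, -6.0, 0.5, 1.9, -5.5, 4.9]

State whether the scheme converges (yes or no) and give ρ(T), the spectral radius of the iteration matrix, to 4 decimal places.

yes, ρ = 0.5220

Diagonal D = diag(-6, -10.5, 7.7, 9.2, 5.3, 9.6); L, U strict lower/upper.
Gauss-Seidel: T = -(D+L)⁻¹U, row 0 first, T[0,3] = -(-0.4)/(-6) = -0.0667; later rows by forward substitution.
  T[0,:] = [+0.0000  +0.6500  -0.6333  -0.0667  -0.0500  +0.2000]
  T[1,:] = [+0.0000  +0.1548  +0.2206  +0.0413  -0.0500  +0.3810]
  T[2,:] = [+0.0000  -0.1861  +0.3019  +0.2974  +0.0409  +0.1029]
  T[3,:] = [+0.0000  -0.2996  +0.3190  +0.1281  -0.1832  +0.0269]
  T[4,:] = [+0.0000  +0.1148  -0.1444  -0.0342  +0.1354  -0.1041]
  T[5,:] = [+0.0000  +0.3107  -0.3517  -0.0295  +0.0863  -0.0003]
|eigenvalues of T|: 0.5220, 0.2575, 0.1393, 0.1243, 0.1243, 0.0000.
ρ = 0.5220; 0.5220 < 1, so it converges for any x₀.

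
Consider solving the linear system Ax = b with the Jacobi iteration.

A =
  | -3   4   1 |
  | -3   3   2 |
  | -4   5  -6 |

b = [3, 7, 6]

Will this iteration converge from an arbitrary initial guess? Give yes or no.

Let D = diag(-3, 3, -6); L, U the strict triangles.
Jacobi T = -D⁻¹(L+U): T[1,0] = -(-3)/(3) = +1.0000; T[1,1] = 0.
  T[0,:] = [+0.0000 +1.3333 +0.3333]
  T[1,:] = [+1.0000 +0.0000 -0.6667]
  T[2,:] = [-0.6667 +0.8333 +0.0000]
eigenvalue magnitudes: 1.1466, 0.8713, 0.8713.
ρ(T) = max|λ| = 1.1466; 1.1466 > 1 ⇒ diverges.

no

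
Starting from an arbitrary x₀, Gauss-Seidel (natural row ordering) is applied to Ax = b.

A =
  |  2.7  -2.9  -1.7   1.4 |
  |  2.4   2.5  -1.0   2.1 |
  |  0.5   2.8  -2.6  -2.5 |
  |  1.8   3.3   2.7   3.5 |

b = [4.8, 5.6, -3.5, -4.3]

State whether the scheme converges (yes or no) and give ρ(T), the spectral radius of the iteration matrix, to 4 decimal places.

Split A = D + L + U, D = diag(2.7, 2.5, -2.6, 3.5).
GS T = -(D+L)⁻¹U: row 0 first, T[0,3] = -(1.4)/(2.7) = -0.5185; later rows by forward substitution.
  T[0,:] = [+0.0000 +1.0741 +0.6296 -0.5185]
  T[1,:] = [+0.0000 -1.0311 -0.2044 -0.3422]
  T[2,:] = [+0.0000 -0.9039 -0.0991 -1.4298]
  T[3,:] = [+0.0000 +1.1171 -0.0546 +1.6923]
|λ(T)| sorted: 1.6588, 0.9638, 0.1329, 0.0000.
spectral radius ρ = 1.6588; 1.6588 > 1: divergent.

no, ρ = 1.6588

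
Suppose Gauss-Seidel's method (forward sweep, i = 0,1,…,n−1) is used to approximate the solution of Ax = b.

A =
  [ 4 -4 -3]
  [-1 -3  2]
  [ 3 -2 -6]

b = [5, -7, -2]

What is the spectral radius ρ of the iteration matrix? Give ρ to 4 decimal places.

0.6280

Split A = D + L + U, D = diag(4, -3, -6).
GS T = -(D+L)⁻¹U: row 0 first, T[0,1] = -(-4)/(4) = +1.0000; later rows by forward substitution.
  T[0,:] = [+0.0000  +1.0000  +0.7500]
  T[1,:] = [+0.0000  -0.3333  +0.4167]
  T[2,:] = [+0.0000  +0.6111  +0.2361]
eigenvalue magnitudes: 0.6280, 0.5308, 0.0000.
spectral radius ρ = 0.6280; 0.6280 < 1 ⇒ converges.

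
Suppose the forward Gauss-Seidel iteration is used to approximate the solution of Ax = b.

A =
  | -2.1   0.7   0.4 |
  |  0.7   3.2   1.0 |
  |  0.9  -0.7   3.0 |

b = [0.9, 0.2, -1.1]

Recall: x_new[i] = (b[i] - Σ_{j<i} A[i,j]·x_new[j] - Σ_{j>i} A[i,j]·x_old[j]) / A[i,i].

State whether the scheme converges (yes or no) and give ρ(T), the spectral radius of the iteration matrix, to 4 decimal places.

A = D + L + U where D = diag(-2.1, 3.2, 3).
T_GS = -(D+L)⁻¹U: row 0 first, T[0,2] = -(0.4)/(-2.1) = +0.1905; later rows by forward substitution.
  T[0,:] = [+0.0000  +0.3333  +0.1905]
  T[1,:] = [+0.0000  -0.0729  -0.3542]
  T[2,:] = [+0.0000  -0.1170  -0.1398]
eigenvalue magnitudes: 0.3127, 0.1000, 0.0000.
spectral radius ρ = 0.3127; 0.3127 < 1 ⇒ converges.

yes, ρ = 0.3127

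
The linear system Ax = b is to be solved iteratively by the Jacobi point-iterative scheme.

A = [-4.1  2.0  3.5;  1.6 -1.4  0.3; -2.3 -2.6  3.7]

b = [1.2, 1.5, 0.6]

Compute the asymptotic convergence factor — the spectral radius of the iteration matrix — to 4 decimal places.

1.3410

Write A = D+L+U with D = diag(-4.1, -1.4, 3.7).
Jacobi: T = -D⁻¹(L+U), T[0,1] = -(2)/(-4.1) = +0.4878; T[0,0] = 0.
  T[0,:] = [+0.0000, +0.4878, +0.8537]
  T[1,:] = [+1.1429, +0.0000, +0.2143]
  T[2,:] = [+0.6216, +0.7027, +0.0000]
|λ(T)| sorted: 1.3410, 0.7481, 0.7481.
ρ(T) = max|λ| = 1.3410; 1.3410 > 1: divergent.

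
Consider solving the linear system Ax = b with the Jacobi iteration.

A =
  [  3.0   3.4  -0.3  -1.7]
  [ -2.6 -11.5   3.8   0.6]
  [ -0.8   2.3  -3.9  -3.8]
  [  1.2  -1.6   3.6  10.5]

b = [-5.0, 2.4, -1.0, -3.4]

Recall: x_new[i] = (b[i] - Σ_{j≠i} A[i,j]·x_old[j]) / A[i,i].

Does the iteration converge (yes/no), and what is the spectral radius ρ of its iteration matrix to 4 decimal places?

yes, ρ = 0.7769

Let D = diag(3, -11.5, -3.9, 10.5); L, U the strict triangles.
Jacobi: T = -D⁻¹(L+U), T[1,0] = -(-2.6)/(-11.5) = -0.2261; T[1,1] = 0.
  T[0,:] = [+0.0000  -1.1333  +0.1000  +0.5667]
  T[1,:] = [-0.2261  +0.0000  +0.3304  +0.0522]
  T[2,:] = [-0.2051  +0.5897  +0.0000  -0.9744]
  T[3,:] = [-0.1143  +0.1524  -0.3429  +0.0000]
|eigenvalues of T|: 0.7769, 0.6378, 0.5143, 0.3752.
ρ(T) = max|λ| = 0.7769; 0.7769 < 1 ⇒ converges.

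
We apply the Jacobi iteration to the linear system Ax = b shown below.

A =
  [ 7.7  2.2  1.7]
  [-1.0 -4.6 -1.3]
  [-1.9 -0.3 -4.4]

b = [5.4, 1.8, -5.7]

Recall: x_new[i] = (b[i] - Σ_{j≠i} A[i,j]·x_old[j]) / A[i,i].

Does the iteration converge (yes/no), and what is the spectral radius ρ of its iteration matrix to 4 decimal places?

Let D = diag(7.7, -4.6, -4.4); L, U the strict triangles.
Jacobi T = -D⁻¹(L+U): T[1,2] = -(-1.3)/(-4.6) = -0.2826; T[1,1] = 0.
  T[0,:] = [+0.0000  -0.2857  -0.2208]
  T[1,:] = [-0.2174  +0.0000  -0.2826]
  T[2,:] = [-0.4318  -0.0682  +0.0000]
eigenvalue magnitudes: 0.5026, 0.2755, 0.2755.
spectral radius ρ = 0.5026; 0.5026 < 1: convergent.

yes, ρ = 0.5026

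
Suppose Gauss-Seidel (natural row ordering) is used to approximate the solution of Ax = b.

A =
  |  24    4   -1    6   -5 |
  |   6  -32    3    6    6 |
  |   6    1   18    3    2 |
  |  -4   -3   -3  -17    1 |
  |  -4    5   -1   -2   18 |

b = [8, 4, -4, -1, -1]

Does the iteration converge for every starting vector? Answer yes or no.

yes

Let D = diag(24, -32, 18, -17, 18); L, U the strict triangles.
T_GS = -(D+L)⁻¹U: row 0 first, T[0,2] = -(-1)/(24) = +0.0417; later rows by forward substitution.
  T[0,:] = [+0.0000, -0.1667, +0.0417, -0.2500, +0.2083]
  T[1,:] = [+0.0000, -0.0312, +0.1016, +0.1406, +0.2266]
  T[2,:] = [+0.0000, +0.0573, -0.0195, -0.0911, -0.1931]
  T[3,:] = [+0.0000, +0.0346, -0.0243, +0.0501, +0.0039]
  T[4,:] = [+0.0000, -0.0213, -0.0227, -0.0941, -0.0269]
eigenvalue magnitudes: 0.1651, 0.0668, 0.0668, 0.0461, 0.0000.
ρ(T) = max|λ| = 0.1651; 0.1651 < 1 ⇒ converges.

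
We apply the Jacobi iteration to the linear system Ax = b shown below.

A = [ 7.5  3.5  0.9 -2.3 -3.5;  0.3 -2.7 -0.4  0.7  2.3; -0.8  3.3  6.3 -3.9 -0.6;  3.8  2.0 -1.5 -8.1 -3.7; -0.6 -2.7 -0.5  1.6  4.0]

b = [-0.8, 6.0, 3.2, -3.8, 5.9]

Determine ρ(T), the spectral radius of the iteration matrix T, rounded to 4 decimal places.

1.1990

A = D + L + U where D = diag(7.5, -2.7, 6.3, -8.1, 4).
T_J = -D⁻¹(L+U): T[3,4] = -(-3.7)/(-8.1) = -0.4568; T[3,3] = 0.
  T[0,:] = [+0.0000  -0.4667  -0.1200  +0.3067  +0.4667]
  T[1,:] = [+0.1111  +0.0000  -0.1481  +0.2593  +0.8519]
  T[2,:] = [+0.1270  -0.5238  +0.0000  +0.6190  +0.0952]
  T[3,:] = [+0.4691  +0.2469  -0.1852  +0.0000  -0.4568]
  T[4,:] = [+0.1500  +0.6750  +0.1250  -0.4000  +0.0000]
|λ(T)| sorted: 1.1990, 0.7577, 0.3495, 0.3495, 0.1156.
ρ(T) = max|λ| = 1.1990; 1.1990 > 1: divergent.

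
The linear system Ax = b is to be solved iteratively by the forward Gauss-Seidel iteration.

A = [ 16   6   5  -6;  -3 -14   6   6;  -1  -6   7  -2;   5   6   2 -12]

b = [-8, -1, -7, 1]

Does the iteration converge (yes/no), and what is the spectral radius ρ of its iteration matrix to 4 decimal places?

yes, ρ = 0.5926

Write A = D+L+U with D = diag(16, -14, 7, -12).
T_GS = -(D+L)⁻¹U: row 0 first, T[0,1] = -(6)/(16) = -0.3750; later rows by forward substitution.
  T[0,:] = [+0.0000 -0.3750 -0.3125 +0.3750]
  T[1,:] = [+0.0000 +0.0804 +0.4955 +0.3482]
  T[2,:] = [+0.0000 +0.0153 +0.3801 +0.6378]
  T[3,:] = [+0.0000 -0.1135 +0.1809 +0.4366]
eigenvalue magnitudes: 0.5926, 0.3878, 0.0833, 0.0000.
spectral radius ρ = 0.5926; 0.5926 < 1, so it converges for any x₀.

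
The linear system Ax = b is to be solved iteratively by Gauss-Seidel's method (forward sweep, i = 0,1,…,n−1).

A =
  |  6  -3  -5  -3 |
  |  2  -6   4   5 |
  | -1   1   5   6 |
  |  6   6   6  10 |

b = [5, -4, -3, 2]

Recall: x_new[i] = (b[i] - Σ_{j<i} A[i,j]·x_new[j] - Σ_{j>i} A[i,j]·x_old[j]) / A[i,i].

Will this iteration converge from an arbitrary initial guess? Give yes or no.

A = D + L + U where D = diag(6, -6, 5, 10).
GS T = -(D+L)⁻¹U: row 0 first, T[0,2] = -(-5)/(6) = +0.8333; later rows by forward substitution.
  T[0,:] = [+0.0000, +0.5000, +0.8333, +0.5000]
  T[1,:] = [+0.0000, +0.1667, +0.9444, +1.0000]
  T[2,:] = [+0.0000, +0.0667, -0.0222, -1.3000]
  T[3,:] = [+0.0000, -0.4400, -1.0533, -0.1200]
eigenvalue magnitudes: 1.1202, 0.8411, 0.2547, 0.0000.
spectral radius ρ = 1.1202; 1.1202 > 1, so it fails to converge.

no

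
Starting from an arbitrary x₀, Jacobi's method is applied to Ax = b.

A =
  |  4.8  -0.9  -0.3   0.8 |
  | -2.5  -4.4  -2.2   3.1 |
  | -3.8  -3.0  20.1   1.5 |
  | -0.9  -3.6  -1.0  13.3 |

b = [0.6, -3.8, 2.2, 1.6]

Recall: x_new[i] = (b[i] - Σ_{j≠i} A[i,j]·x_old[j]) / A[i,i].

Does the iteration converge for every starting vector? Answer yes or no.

yes

Write A = D+L+U with D = diag(4.8, -4.4, 20.1, 13.3).
Jacobi T = -D⁻¹(L+U): T[1,2] = -(-2.2)/(-4.4) = -0.5000; T[1,1] = 0.
  T[0,:] = [+0.0000, +0.1875, +0.0625, -0.1667]
  T[1,:] = [-0.5682, +0.0000, -0.5000, +0.7045]
  T[2,:] = [+0.1891, +0.1493, +0.0000, -0.0746]
  T[3,:] = [+0.0677, +0.2707, +0.0752, +0.0000]
|roots of det(T-λI)|: 0.3507, 0.2963, 0.2963, 0.1672.
ρ = 0.3507; 0.3507 < 1, so it converges for any x₀.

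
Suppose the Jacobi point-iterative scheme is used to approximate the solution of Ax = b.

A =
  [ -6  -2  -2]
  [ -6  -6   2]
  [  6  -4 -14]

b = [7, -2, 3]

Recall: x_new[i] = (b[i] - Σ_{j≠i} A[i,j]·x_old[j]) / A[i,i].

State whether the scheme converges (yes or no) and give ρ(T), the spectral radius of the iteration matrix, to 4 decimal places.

Let D = diag(-6, -6, -14); L, U the strict triangles.
T_J = -D⁻¹(L+U): T[2,1] = -(-4)/(-14) = -0.2857; T[2,2] = 0.
  T[0,:] = [+0.0000, -0.3333, -0.3333]
  T[1,:] = [-1.0000, +0.0000, +0.3333]
  T[2,:] = [+0.4286, -0.2857, +0.0000]
|roots of det(T-λI)|: 0.5832, 0.4949, 0.4949.
ρ = 0.5832; 0.5832 < 1: convergent.

yes, ρ = 0.5832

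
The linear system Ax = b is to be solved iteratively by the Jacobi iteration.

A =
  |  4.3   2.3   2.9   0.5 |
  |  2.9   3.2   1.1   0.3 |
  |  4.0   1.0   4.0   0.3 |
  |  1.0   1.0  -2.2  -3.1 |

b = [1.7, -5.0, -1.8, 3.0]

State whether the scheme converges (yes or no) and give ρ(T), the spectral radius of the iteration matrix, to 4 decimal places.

no, ρ = 1.2377

Diagonal D = diag(4.3, 3.2, 4, -3.1); L, U strict lower/upper.
Jacobi: T = -D⁻¹(L+U), T[2,1] = -(1)/(4) = -0.2500; T[2,2] = 0.
  T[0,:] = [+0.0000  -0.5349  -0.6744  -0.1163]
  T[1,:] = [-0.9062  +0.0000  -0.3438  -0.0938]
  T[2,:] = [-1.0000  -0.2500  +0.0000  -0.0750]
  T[3,:] = [+0.3226  +0.3226  -0.7097  +0.0000]
|eigenvalues of T|: 1.2377, 0.9264, 0.2618, 0.0496.
ρ(T) = max|λ| = 1.2377; 1.2377 > 1 ⇒ diverges.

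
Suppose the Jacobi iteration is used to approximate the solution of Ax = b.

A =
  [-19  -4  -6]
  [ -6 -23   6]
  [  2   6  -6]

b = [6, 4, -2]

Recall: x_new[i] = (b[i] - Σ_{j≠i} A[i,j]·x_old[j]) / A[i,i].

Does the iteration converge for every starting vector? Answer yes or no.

yes

Write A = D+L+U with D = diag(-19, -23, -6).
Jacobi: T = -D⁻¹(L+U), T[2,0] = -(2)/(-6) = +0.3333; T[2,2] = 0.
  T[0,:] = [+0.0000, -0.2105, -0.3158]
  T[1,:] = [-0.2609, +0.0000, +0.2609]
  T[2,:] = [+0.3333, +1.0000, +0.0000]
|eigenvalues of T|: 0.5685, 0.3357, 0.3357.
ρ(T) = max|λ| = 0.5685; 0.5685 < 1, so it converges for any x₀.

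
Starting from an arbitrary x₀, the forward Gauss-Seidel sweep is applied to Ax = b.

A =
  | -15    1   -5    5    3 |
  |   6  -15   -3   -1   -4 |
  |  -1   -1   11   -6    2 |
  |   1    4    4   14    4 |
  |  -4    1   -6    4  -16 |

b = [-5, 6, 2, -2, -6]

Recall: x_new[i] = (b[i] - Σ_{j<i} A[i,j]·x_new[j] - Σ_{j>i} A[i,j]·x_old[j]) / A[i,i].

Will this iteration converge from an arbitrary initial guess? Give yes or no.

Diagonal D = diag(-15, -15, 11, 14, -16); L, U strict lower/upper.
T_GS = -(D+L)⁻¹U: row 0 first, T[0,3] = -(5)/(-15) = +0.3333; later rows by forward substitution.
  T[0,:] = [+0.0000  +0.0667  -0.3333  +0.3333  +0.2000]
  T[1,:] = [+0.0000  +0.0267  -0.3333  +0.0667  -0.1867]
  T[2,:] = [+0.0000  +0.0085  -0.0606  +0.5818  -0.1806]
  T[3,:] = [+0.0000  -0.0148  +0.1364  -0.2091  -0.1951]
  T[4,:] = [+0.0000  -0.0219  +0.1193  -0.3496  -0.0427]
eigenvalue magnitudes: 0.5128, 0.1417, 0.1417, 0.0505, 0.0000.
ρ = 0.5128; 0.5128 < 1: convergent.

yes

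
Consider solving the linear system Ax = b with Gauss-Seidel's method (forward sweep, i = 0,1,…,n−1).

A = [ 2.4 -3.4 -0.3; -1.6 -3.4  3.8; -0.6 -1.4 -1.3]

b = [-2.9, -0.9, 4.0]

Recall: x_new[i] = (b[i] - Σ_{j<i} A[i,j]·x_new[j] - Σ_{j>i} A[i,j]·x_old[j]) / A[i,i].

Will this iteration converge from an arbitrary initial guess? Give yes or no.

Diagonal D = diag(2.4, -3.4, -1.3); L, U strict lower/upper.
GS T = -(D+L)⁻¹U: row 0 first, T[0,2] = -(-0.3)/(2.4) = +0.1250; later rows by forward substitution.
  T[0,:] = [+0.0000 +1.4167 +0.1250]
  T[1,:] = [+0.0000 -0.6667 +1.0588]
  T[2,:] = [+0.0000 +0.0641 -1.1980]
|λ(T)| sorted: 1.3044, 0.5602, 0.0000.
spectral radius ρ = 1.3044; 1.3044 > 1 ⇒ diverges.

no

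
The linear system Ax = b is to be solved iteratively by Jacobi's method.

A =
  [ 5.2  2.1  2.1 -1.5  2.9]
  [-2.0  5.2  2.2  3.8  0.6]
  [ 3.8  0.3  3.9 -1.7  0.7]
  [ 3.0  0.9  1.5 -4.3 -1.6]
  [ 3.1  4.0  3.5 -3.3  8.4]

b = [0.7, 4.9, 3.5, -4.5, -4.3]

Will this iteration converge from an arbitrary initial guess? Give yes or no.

A = D + L + U where D = diag(5.2, 5.2, 3.9, -4.3, 8.4).
Jacobi: T = -D⁻¹(L+U), T[4,3] = -(-3.3)/(8.4) = +0.3929; T[4,4] = 0.
  T[0,:] = [+0.0000  -0.4038  -0.4038  +0.2885  -0.5577]
  T[1,:] = [+0.3846  +0.0000  -0.4231  -0.7308  -0.1154]
  T[2,:] = [-0.9744  -0.0769  +0.0000  +0.4359  -0.1795]
  T[3,:] = [+0.6977  +0.2093  +0.3488  +0.0000  -0.3721]
  T[4,:] = [-0.3690  -0.4762  -0.4167  +0.3929  +0.0000]
eigenvalue magnitudes: 1.1308, 0.5952, 0.5952, 0.3610, 0.0175.
ρ = 1.1308; 1.1308 > 1: divergent.

no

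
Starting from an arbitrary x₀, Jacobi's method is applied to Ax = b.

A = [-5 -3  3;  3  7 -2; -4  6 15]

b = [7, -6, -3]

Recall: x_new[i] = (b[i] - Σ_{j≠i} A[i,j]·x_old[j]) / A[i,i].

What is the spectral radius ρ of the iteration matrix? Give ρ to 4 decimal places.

Let D = diag(-5, 7, 15); L, U the strict triangles.
T_J = -D⁻¹(L+U): T[0,2] = -(3)/(-5) = +0.6000; T[0,0] = 0.
  T[0,:] = [+0.0000  -0.6000  +0.6000]
  T[1,:] = [-0.4286  +0.0000  +0.2857]
  T[2,:] = [+0.2667  -0.4000  +0.0000]
eigenvalue magnitudes: 0.6276, 0.4000, 0.2276.
spectral radius ρ = 0.6276; 0.6276 < 1, so it converges for any x₀.

0.6276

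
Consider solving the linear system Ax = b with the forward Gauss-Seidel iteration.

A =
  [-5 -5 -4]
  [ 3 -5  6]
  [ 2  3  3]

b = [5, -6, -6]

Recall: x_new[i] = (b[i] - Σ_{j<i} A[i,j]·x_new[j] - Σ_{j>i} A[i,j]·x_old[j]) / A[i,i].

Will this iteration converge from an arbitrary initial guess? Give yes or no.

Split A = D + L + U, D = diag(-5, -5, 3).
T_GS = -(D+L)⁻¹U: row 0 first, T[0,1] = -(-5)/(-5) = -1.0000; later rows by forward substitution.
  T[0,:] = [+0.0000, -1.0000, -0.8000]
  T[1,:] = [+0.0000, -0.6000, +0.7200]
  T[2,:] = [+0.0000, +1.2667, -0.1867]
eigenvalue magnitudes: 1.3704, 0.5838, 0.0000.
ρ = 1.3704; 1.3704 > 1: divergent.

no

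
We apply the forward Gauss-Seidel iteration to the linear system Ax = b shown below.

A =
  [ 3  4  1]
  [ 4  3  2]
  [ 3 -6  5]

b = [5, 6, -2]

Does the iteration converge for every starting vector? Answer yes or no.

no

Let D = diag(3, 3, 5); L, U the strict triangles.
T_GS = -(D+L)⁻¹U: row 0 first, T[0,2] = -(1)/(3) = -0.3333; later rows by forward substitution.
  T[0,:] = [+0.0000, -1.3333, -0.3333]
  T[1,:] = [+0.0000, +1.7778, -0.2222]
  T[2,:] = [+0.0000, +2.9333, -0.0667]
eigenvalue magnitudes: 1.3012, 0.4099, 0.0000.
ρ(T) = max|λ| = 1.3012; 1.3012 > 1, so it fails to converge.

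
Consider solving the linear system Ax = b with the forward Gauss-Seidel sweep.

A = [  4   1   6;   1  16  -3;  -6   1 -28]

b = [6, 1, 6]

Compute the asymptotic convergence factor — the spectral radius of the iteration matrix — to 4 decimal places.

A = D + L + U where D = diag(4, 16, -28).
T_GS = -(D+L)⁻¹U: row 0 first, T[0,2] = -(6)/(4) = -1.5000; later rows by forward substitution.
  T[0,:] = [+0.0000 -0.2500 -1.5000]
  T[1,:] = [+0.0000 +0.0156 +0.2812]
  T[2,:] = [+0.0000 +0.0541 +0.3315]
|eigenvalues of T|: 0.3740, 0.0269, 0.0000.
spectral radius ρ = 0.3740; 0.3740 < 1, so it converges for any x₀.

0.3740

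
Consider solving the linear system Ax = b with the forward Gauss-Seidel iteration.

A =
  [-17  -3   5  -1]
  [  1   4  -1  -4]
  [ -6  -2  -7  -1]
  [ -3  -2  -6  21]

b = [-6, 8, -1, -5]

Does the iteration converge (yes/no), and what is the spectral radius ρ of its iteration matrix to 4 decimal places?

A = D + L + U where D = diag(-17, 4, -7, 21).
GS T = -(D+L)⁻¹U: row 0 first, T[0,1] = -(-3)/(-17) = -0.1765; later rows by forward substitution.
  T[0,:] = [+0.0000  -0.1765  +0.2941  -0.0588]
  T[1,:] = [+0.0000  +0.0441  +0.1765  +1.0147]
  T[2,:] = [+0.0000  +0.1387  -0.3025  -0.3824]
  T[3,:] = [+0.0000  +0.0186  -0.0276  -0.0210]
eigenvalue magnitudes: 0.4211, 0.1555, 0.0138, 0.0000.
ρ = 0.4211; 0.4211 < 1: convergent.

yes, ρ = 0.4211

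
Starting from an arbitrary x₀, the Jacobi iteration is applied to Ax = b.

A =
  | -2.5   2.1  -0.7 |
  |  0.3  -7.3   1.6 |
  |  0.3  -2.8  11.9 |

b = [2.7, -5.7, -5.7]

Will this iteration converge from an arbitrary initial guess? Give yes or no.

yes

A = D + L + U where D = diag(-2.5, -7.3, 11.9).
Jacobi: T = -D⁻¹(L+U), T[0,2] = -(-0.7)/(-2.5) = -0.2800; T[0,0] = 0.
  T[0,:] = [+0.0000 +0.8400 -0.2800]
  T[1,:] = [+0.0411 +0.0000 +0.2192]
  T[2,:] = [-0.0252 +0.2353 +0.0000]
|roots of det(T-λI)|: 0.3389, 0.2532, 0.0856.
spectral radius ρ = 0.3389; 0.3389 < 1 ⇒ converges.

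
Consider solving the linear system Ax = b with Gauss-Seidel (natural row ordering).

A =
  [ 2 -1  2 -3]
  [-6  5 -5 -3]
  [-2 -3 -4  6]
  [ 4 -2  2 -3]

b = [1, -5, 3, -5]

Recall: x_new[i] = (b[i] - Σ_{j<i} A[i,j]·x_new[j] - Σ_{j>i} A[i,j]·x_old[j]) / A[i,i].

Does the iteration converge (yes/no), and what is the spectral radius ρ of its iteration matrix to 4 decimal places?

Diagonal D = diag(2, 5, -4, -3); L, U strict lower/upper.
T_GS = -(D+L)⁻¹U: row 0 first, T[0,2] = -(2)/(2) = -1.0000; later rows by forward substitution.
  T[0,:] = [+0.0000  +0.5000  -1.0000  +1.5000]
  T[1,:] = [+0.0000  +0.6000  -0.2000  +2.4000]
  T[2,:] = [+0.0000  -0.7000  +0.6500  -1.0500]
  T[3,:] = [+0.0000  -0.2000  -0.7667  -0.3000]
|λ(T)| sorted: 1.6132, 0.7873, 0.7873, 0.0000.
ρ(T) = max|λ| = 1.6132; 1.6132 > 1, so it fails to converge.

no, ρ = 1.6132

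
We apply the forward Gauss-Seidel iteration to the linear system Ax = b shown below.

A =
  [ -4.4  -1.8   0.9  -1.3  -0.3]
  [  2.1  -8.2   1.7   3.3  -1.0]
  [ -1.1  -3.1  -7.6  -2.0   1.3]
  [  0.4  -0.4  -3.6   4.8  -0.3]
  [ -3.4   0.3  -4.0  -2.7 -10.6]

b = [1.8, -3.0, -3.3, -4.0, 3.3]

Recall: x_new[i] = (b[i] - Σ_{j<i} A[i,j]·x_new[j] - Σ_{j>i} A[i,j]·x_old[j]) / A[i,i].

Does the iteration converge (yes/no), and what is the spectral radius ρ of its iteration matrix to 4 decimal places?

yes, ρ = 0.6022

A = D + L + U where D = diag(-4.4, -8.2, -7.6, 4.8, -10.6).
Gauss-Seidel: T = -(D+L)⁻¹U, row 0 first, T[0,2] = -(0.9)/(-4.4) = +0.2045; later rows by forward substitution.
  T[0,:] = [+0.0000  -0.4091  +0.2045  -0.2955  -0.0682]
  T[1,:] = [+0.0000  -0.1048  +0.2597  +0.3268  -0.1394]
  T[2,:] = [+0.0000  +0.1019  -0.1355  -0.3537  +0.2378]
  T[3,:] = [+0.0000  +0.1018  -0.0971  -0.2134  +0.2349]
  T[4,:] = [+0.0000  +0.0638  +0.0176  +0.2918  -0.1316]
|λ(T)| sorted: 0.6022, 0.1571, 0.1401, 0.0338, 0.0000.
ρ(T) = max|λ| = 0.6022; 0.6022 < 1: convergent.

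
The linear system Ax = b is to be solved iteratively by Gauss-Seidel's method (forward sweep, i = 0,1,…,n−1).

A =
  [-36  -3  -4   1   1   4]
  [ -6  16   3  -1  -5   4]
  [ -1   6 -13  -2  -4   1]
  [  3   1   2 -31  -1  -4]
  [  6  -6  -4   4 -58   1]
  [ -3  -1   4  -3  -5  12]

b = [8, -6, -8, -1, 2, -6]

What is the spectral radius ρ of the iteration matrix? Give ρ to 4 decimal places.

0.1640

Let D = diag(-36, 16, -13, -31, -58, 12); L, U the strict triangles.
Gauss-Seidel: T = -(D+L)⁻¹U, row 0 first, T[0,5] = -(4)/(-36) = +0.1111; later rows by forward substitution.
  T[0,:] = [+0.0000  -0.0833  -0.1111  +0.0278  +0.0278  +0.1111]
  T[1,:] = [+0.0000  -0.0312  -0.2292  +0.0729  +0.3229  -0.2083]
  T[2,:] = [+0.0000  -0.0080  -0.0972  -0.1223  -0.1608  -0.0278]
  T[3,:] = [+0.0000  -0.0096  -0.0244  -0.0029  -0.0295  -0.1268]
  T[4,:] = [+0.0000  -0.0055  +0.0172  +0.0036  -0.0215  +0.0435]
  T[5,:] = [+0.0000  -0.0255  -0.0134  +0.0546  +0.0711  +0.0061]
|roots of det(T-λI)|: 0.1640, 0.0855, 0.0855, 0.0339, 0.0082, 0.0000.
spectral radius ρ = 0.1640; 0.1640 < 1 ⇒ converges.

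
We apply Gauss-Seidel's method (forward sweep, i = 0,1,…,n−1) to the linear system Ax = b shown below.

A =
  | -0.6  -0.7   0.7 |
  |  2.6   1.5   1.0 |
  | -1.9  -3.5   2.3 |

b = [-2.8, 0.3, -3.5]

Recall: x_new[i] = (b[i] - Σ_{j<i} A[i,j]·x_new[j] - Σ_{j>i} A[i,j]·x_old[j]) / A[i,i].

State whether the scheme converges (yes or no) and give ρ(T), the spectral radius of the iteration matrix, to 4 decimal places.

Write A = D+L+U with D = diag(-0.6, 1.5, 2.3).
Gauss-Seidel: T = -(D+L)⁻¹U, row 0 first, T[0,1] = -(-0.7)/(-0.6) = -1.1667; later rows by forward substitution.
  T[0,:] = [+0.0000  -1.1667  +1.1667]
  T[1,:] = [+0.0000  +2.0222  -2.6889]
  T[2,:] = [+0.0000  +2.1135  -3.1280]
|roots of det(T-λI)|: 1.5267, 0.4209, 0.0000.
spectral radius ρ = 1.5267; 1.5267 > 1, so it fails to converge.

no, ρ = 1.5267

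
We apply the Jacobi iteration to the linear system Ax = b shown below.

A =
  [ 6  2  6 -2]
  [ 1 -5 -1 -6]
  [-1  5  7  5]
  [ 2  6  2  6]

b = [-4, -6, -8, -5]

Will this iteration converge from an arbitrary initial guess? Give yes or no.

no

A = D + L + U where D = diag(6, -5, 7, 6).
T_J = -D⁻¹(L+U): T[2,3] = -(5)/(7) = -0.7143; T[2,2] = 0.
  T[0,:] = [+0.0000 -0.3333 -1.0000 +0.3333]
  T[1,:] = [+0.2000 +0.0000 -0.2000 -1.2000]
  T[2,:] = [+0.1429 -0.7143 +0.0000 -0.7143]
  T[3,:] = [-0.3333 -1.0000 -0.3333 +0.0000]
|eigenvalues of T|: 1.4028, 0.9486, 0.5261, 0.5261.
ρ(T) = max|λ| = 1.4028; 1.4028 > 1 ⇒ diverges.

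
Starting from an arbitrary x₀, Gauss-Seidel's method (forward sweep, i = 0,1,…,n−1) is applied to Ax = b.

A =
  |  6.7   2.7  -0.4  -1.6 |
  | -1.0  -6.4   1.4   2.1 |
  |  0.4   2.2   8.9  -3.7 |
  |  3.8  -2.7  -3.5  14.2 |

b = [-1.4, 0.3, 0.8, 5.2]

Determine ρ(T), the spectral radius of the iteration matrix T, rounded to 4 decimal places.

0.3143

A = D + L + U where D = diag(6.7, -6.4, 8.9, 14.2).
GS T = -(D+L)⁻¹U: row 0 first, T[0,3] = -(-1.6)/(6.7) = +0.2388; later rows by forward substitution.
  T[0,:] = [+0.0000  -0.4030  +0.0597  +0.2388]
  T[1,:] = [+0.0000  +0.0630  +0.2094  +0.2908]
  T[2,:] = [+0.0000  +0.0025  -0.0545  +0.3331]
  T[3,:] = [+0.0000  +0.1204  +0.0104  +0.0735]
eigenvalue magnitudes: 0.3143, 0.1766, 0.1766, 0.0000.
ρ(T) = max|λ| = 0.3143; 0.3143 < 1 ⇒ converges.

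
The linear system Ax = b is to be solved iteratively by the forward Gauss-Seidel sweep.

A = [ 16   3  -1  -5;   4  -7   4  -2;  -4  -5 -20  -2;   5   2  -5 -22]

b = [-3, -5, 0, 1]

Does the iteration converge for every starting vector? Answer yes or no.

yes

Split A = D + L + U, D = diag(16, -7, -20, -22).
T_GS = -(D+L)⁻¹U: row 0 first, T[0,3] = -(-5)/(16) = +0.3125; later rows by forward substitution.
  T[0,:] = [+0.0000 -0.1875 +0.0625 +0.3125]
  T[1,:] = [+0.0000 -0.1071 +0.6071 -0.1071]
  T[2,:] = [+0.0000 +0.0643 -0.1643 -0.1357]
  T[3,:] = [+0.0000 -0.0670 +0.1067 +0.0921]
moduli |λ_i(T)| = 0.2863, 0.1601, 0.0531, 0.0000.
ρ(T) = max|λ| = 0.2863; 0.2863 < 1: convergent.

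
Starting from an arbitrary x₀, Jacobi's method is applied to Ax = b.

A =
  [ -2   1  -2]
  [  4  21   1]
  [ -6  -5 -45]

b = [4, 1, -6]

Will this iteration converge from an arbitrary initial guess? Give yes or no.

Let D = diag(-2, 21, -45); L, U the strict triangles.
Jacobi T = -D⁻¹(L+U): T[0,1] = -(1)/(-2) = +0.5000; T[0,0] = 0.
  T[0,:] = [+0.0000, +0.5000, -1.0000]
  T[1,:] = [-0.1905, +0.0000, -0.0476]
  T[2,:] = [-0.1333, -0.1111, +0.0000]
|roots of det(T-λI)|: 0.3166, 0.2384, 0.2384.
ρ = 0.3166; 0.3166 < 1: convergent.

yes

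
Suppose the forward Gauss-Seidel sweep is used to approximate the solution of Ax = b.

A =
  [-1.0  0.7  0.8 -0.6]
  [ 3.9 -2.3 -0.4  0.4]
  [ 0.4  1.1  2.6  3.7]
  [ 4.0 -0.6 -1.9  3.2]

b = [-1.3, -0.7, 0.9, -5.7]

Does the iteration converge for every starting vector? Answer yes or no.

no

A = D + L + U where D = diag(-1, -2.3, 2.6, 3.2).
GS T = -(D+L)⁻¹U: row 0 first, T[0,2] = -(0.8)/(-1) = +0.8000; later rows by forward substitution.
  T[0,:] = [+0.0000  +0.7000  +0.8000  -0.6000]
  T[1,:] = [+0.0000  +1.1870  +1.1826  -0.8435]
  T[2,:] = [+0.0000  -0.6099  -0.6234  -0.9739]
  T[3,:] = [+0.0000  -1.0146  -1.1484  +0.0136]
|λ(T)| sorted: 1.6813, 1.2106, 0.1064, 0.0000.
ρ = 1.6813; 1.6813 > 1, so it fails to converge.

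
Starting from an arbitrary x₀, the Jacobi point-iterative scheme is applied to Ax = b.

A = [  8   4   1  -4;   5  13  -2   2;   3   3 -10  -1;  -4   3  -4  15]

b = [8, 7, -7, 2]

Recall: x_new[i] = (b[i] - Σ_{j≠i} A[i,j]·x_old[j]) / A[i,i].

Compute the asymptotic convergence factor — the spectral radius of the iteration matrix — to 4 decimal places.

Let D = diag(8, 13, -10, 15); L, U the strict triangles.
Jacobi: T = -D⁻¹(L+U), T[3,2] = -(-4)/(15) = +0.2667; T[3,3] = 0.
  T[0,:] = [+0.0000 -0.5000 -0.1250 +0.5000]
  T[1,:] = [-0.3846 +0.0000 +0.1538 -0.1538]
  T[2,:] = [+0.3000 +0.3000 +0.0000 -0.1000]
  T[3,:] = [+0.2667 -0.2000 +0.2667 +0.0000]
moduli |λ_i(T)| = 0.6666, 0.4092, 0.4092, 0.0821.
ρ(T) = max|λ| = 0.6666; 0.6666 < 1: convergent.

0.6666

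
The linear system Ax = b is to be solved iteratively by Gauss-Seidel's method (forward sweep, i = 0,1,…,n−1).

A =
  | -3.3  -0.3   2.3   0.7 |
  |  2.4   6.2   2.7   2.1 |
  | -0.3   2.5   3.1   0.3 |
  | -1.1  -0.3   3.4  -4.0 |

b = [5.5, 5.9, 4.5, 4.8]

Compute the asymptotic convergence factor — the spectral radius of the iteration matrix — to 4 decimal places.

0.8477

Split A = D + L + U, D = diag(-3.3, 6.2, 3.1, -4).
Gauss-Seidel: T = -(D+L)⁻¹U, row 0 first, T[0,2] = -(2.3)/(-3.3) = +0.6970; later rows by forward substitution.
  T[0,:] = [+0.0000  -0.0909  +0.6970  +0.2121]
  T[1,:] = [+0.0000  +0.0352  -0.7053  -0.4208]
  T[2,:] = [+0.0000  -0.0372  +0.6362  +0.2631]
  T[3,:] = [+0.0000  -0.0092  +0.4020  +0.1969]
moduli |λ_i(T)| = 0.8477, 0.0353, 0.0353, 0.0000.
spectral radius ρ = 0.8477; 0.8477 < 1: convergent.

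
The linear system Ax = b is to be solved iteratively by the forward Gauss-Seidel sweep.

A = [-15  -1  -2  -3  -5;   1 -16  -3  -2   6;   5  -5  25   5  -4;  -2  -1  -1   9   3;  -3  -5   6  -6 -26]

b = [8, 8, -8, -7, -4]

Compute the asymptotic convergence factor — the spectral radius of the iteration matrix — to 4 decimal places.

0.2329

A = D + L + U where D = diag(-15, -16, 25, 9, -26).
Gauss-Seidel: T = -(D+L)⁻¹U, row 0 first, T[0,4] = -(-5)/(-15) = -0.3333; later rows by forward substitution.
  T[0,:] = [+0.0000  -0.0667  -0.1333  -0.2000  -0.3333]
  T[1,:] = [+0.0000  -0.0042  -0.1958  -0.1375  +0.3542]
  T[2,:] = [+0.0000  +0.0125  -0.0125  -0.1875  +0.2975]
  T[3,:] = [+0.0000  -0.0139  -0.0528  -0.0806  -0.3350]
  T[4,:] = [+0.0000  +0.0146  +0.0623  +0.0248  +0.1163]
moduli |λ_i(T)| = 0.2329, 0.1413, 0.1413, 0.0207, 0.0000.
ρ = 0.2329; 0.2329 < 1 ⇒ converges.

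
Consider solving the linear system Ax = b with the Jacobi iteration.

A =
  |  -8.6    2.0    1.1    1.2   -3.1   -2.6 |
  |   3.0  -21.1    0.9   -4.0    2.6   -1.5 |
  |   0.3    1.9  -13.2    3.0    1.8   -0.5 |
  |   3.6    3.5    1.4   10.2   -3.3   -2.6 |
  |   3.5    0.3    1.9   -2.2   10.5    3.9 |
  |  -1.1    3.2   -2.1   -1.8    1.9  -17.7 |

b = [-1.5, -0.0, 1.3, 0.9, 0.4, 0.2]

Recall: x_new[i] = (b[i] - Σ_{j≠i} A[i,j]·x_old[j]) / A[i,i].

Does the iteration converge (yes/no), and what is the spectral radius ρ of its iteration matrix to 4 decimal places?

Split A = D + L + U, D = diag(-8.6, -21.1, -13.2, 10.2, 10.5, -17.7).
Jacobi: T = -D⁻¹(L+U), T[4,2] = -(1.9)/(10.5) = -0.1810; T[4,4] = 0.
  T[0,:] = [+0.0000  +0.2326  +0.1279  +0.1395  -0.3605  -0.3023]
  T[1,:] = [+0.1422  +0.0000  +0.0427  -0.1896  +0.1232  -0.0711]
  T[2,:] = [+0.0227  +0.1439  +0.0000  +0.2273  +0.1364  -0.0379]
  T[3,:] = [-0.3529  -0.3431  -0.1373  +0.0000  +0.3235  +0.2549]
  T[4,:] = [-0.3333  -0.0286  -0.1810  +0.2095  +0.0000  -0.3714]
  T[5,:] = [-0.0621  +0.1808  -0.1186  -0.1017  +0.1073  +0.0000]
|roots of det(T-λI)|: 0.5020, 0.3500, 0.3500, 0.2809, 0.2809, 0.1665.
spectral radius ρ = 0.5020; 0.5020 < 1 ⇒ converges.

yes, ρ = 0.5020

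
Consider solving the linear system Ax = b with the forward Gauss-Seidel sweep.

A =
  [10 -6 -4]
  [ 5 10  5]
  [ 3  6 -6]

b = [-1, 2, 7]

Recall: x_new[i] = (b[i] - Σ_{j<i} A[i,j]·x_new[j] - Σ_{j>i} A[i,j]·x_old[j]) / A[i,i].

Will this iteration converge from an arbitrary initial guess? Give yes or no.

A = D + L + U where D = diag(10, 10, -6).
Gauss-Seidel: T = -(D+L)⁻¹U, row 0 first, T[0,2] = -(-4)/(10) = +0.4000; later rows by forward substitution.
  T[0,:] = [+0.0000  +0.6000  +0.4000]
  T[1,:] = [+0.0000  -0.3000  -0.7000]
  T[2,:] = [+0.0000  +0.0000  -0.5000]
|λ(T)| sorted: 0.5000, 0.3000, 0.0000.
spectral radius ρ = 0.5000; 0.5000 < 1 ⇒ converges.

yes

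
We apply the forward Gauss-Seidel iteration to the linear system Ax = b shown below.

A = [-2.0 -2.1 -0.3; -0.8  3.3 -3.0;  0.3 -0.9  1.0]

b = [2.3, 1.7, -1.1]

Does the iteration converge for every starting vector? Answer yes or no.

yes

Split A = D + L + U, D = diag(-2, 3.3, 1).
GS T = -(D+L)⁻¹U: row 0 first, T[0,2] = -(-0.3)/(-2) = -0.1500; later rows by forward substitution.
  T[0,:] = [+0.0000, -1.0500, -0.1500]
  T[1,:] = [+0.0000, -0.2545, +0.8727]
  T[2,:] = [+0.0000, +0.0859, +0.8305]
moduli |λ_i(T)| = 0.8956, 0.3197, 0.0000.
spectral radius ρ = 0.8956; 0.8956 < 1 ⇒ converges.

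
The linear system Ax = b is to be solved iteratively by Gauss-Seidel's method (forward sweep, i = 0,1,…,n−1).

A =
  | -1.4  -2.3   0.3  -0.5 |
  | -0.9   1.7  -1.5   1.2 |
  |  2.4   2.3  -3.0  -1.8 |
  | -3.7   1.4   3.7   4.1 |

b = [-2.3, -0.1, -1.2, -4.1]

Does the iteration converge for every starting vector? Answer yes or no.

A = D + L + U where D = diag(-1.4, 1.7, -3, 4.1).
T_GS = -(D+L)⁻¹U: row 0 first, T[0,1] = -(-2.3)/(-1.4) = -1.6429; later rows by forward substitution.
  T[0,:] = [+0.0000  -1.6429  +0.2143  -0.3571]
  T[1,:] = [+0.0000  -0.8697  +0.9958  -0.8950]
  T[2,:] = [+0.0000  -1.9811  +0.9349  -1.5718]
  T[3,:] = [+0.0000  +0.6022  -0.9903  +1.4018]
moduli |λ_i(T)| = 1.6216, 0.6957, 0.6957, 0.0000.
ρ(T) = max|λ| = 1.6216; 1.6216 > 1: divergent.

no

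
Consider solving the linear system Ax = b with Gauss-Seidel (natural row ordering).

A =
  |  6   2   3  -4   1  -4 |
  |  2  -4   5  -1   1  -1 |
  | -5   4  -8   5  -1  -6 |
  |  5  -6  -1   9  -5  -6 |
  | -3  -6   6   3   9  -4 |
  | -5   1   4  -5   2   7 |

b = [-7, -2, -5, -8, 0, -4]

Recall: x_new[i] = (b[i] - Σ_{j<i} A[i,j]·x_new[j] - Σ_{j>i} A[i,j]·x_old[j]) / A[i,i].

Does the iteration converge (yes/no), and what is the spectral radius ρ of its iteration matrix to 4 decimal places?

A = D + L + U where D = diag(6, -4, -8, 9, 9, 7).
Gauss-Seidel: T = -(D+L)⁻¹U, row 0 first, T[0,1] = -(2)/(6) = -0.3333; later rows by forward substitution.
  T[0,:] = [+0.0000  -0.3333  -0.5000  +0.6667  -0.1667  +0.6667]
  T[1,:] = [+0.0000  -0.1667  +1.0000  +0.0833  +0.1667  +0.0833]
  T[2,:] = [+0.0000  +0.1250  +0.8125  +0.2500  +0.0625  -1.1250]
  T[3,:] = [+0.0000  +0.0880  +1.0347  -0.2870  +0.7662  +0.2269]
  T[4,:] = [+0.0000  -0.3349  -0.3866  +0.2068  -0.2415  +1.3966]
  T[5,:] = [+0.0000  -0.1272  -0.1147  +0.0573  +0.4377  +0.8701]
|λ(T)| sorted: 1.6201, 0.8155, 0.7238, 0.4290, 0.1119, 0.0000.
spectral radius ρ = 1.6201; 1.6201 > 1: divergent.

no, ρ = 1.6201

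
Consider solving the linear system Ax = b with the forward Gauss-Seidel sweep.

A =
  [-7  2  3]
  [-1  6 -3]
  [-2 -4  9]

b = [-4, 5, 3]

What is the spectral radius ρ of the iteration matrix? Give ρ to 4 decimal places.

0.4651

A = D + L + U where D = diag(-7, 6, 9).
GS T = -(D+L)⁻¹U: row 0 first, T[0,1] = -(2)/(-7) = +0.2857; later rows by forward substitution.
  T[0,:] = [+0.0000  +0.2857  +0.4286]
  T[1,:] = [+0.0000  +0.0476  +0.5714]
  T[2,:] = [+0.0000  +0.0847  +0.3492]
moduli |λ_i(T)| = 0.4651, 0.0683, 0.0000.
ρ(T) = max|λ| = 0.4651; 0.4651 < 1, so it converges for any x₀.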